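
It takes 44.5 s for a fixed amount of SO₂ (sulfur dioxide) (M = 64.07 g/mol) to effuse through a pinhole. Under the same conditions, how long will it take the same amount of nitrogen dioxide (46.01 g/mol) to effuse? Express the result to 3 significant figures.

From Graham's law, t_NO₂/t_SO₂ = √(M_NO₂/M_SO₂) = √(46.01/64.07) = √0.7181 = 0.8474.
So the time for NO₂ is 44.5 × 0.8474 = 37.7 s.

37.7 s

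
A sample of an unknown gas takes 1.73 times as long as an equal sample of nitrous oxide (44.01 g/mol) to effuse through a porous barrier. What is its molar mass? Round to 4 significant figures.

By Graham's law, t_X/t_N₂O = √(M_X/M_N₂O).
1.73 = √(M_X/44.01)
M_X = 44.01 × 1.73² = 44.01 × 2.993 = 131.7 g/mol

131.7 g/mol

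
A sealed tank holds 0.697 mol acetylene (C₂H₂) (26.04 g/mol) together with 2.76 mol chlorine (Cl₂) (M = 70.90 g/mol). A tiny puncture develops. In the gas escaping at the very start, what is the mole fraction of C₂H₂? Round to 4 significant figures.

0.2941

Each component's effusion rate ∝ (its partial pressure)·(1/√M) ∝ n_i/√M_i.
x_C₂H₂(eff) = (n_C₂H₂/√M_C₂H₂) / (n_C₂H₂/√M_C₂H₂ + n_Cl₂/√M_Cl₂)
= (0.697/√26.04) / (0.697/√26.04 + 2.76/√70.90) = 0.1366/(0.1366 + 0.3278) = 0.2941.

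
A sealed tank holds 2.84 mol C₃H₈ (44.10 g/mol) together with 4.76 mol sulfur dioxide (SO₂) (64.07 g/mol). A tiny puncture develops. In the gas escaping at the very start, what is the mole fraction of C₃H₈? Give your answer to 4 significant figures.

0.4183

Each component's effusion rate ∝ (its partial pressure)·(1/√M) ∝ n_i/√M_i.
Mole fraction of C₃H₈ in the effusate = (n_C₃H₈/√M_C₃H₈) / (n_C₃H₈/√M_C₃H₈ + n_SO₂/√M_SO₂)
= (2.84/√44.10) / (2.84/√44.10 + 4.76/√64.07) = 0.4277/(0.4277 + 0.5947) = 0.4183.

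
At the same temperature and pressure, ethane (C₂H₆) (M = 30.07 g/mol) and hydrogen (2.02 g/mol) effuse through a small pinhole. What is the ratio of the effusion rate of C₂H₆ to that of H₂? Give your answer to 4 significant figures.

By Graham's law, rate_C₂H₆/rate_H₂ = √(M_H₂/M_C₂H₆) = √(2.02/30.07) = √0.06718 = 0.2592.

0.2592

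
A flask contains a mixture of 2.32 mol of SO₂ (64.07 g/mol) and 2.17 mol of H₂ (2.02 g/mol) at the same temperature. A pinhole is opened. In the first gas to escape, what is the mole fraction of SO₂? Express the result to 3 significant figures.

Each component's effusion rate ∝ (its partial pressure)·(1/√M) ∝ n_i/√M_i.
Mole fraction of SO₂ in the effusate = (n_SO₂/√M_SO₂) / (n_SO₂/√M_SO₂ + n_H₂/√M_H₂)
= (2.32/√64.07) / (2.32/√64.07 + 2.17/√2.02) = 0.2898/(0.2898 + 1.527) = 0.160.

0.160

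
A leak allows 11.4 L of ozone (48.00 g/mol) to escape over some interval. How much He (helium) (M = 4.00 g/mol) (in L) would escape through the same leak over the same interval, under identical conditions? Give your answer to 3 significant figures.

Using Graham's law: rate_He/rate_O₃ = √(M_O₃/M_He) = √(48.00/4.00) = √12.00 = 3.464.
So the volume for He is 11.4 × 3.464 = 39.5 L.

39.5 L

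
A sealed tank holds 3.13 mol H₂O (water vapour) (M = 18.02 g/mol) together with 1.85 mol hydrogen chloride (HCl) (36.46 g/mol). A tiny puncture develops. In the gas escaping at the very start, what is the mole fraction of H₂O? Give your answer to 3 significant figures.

Rate_i ∝ x_i/√M_i (Graham's law weighted by mole fraction), so the effusate composition follows n_i/√M_i.
So x_H₂O in the escaping gas = (n_H₂O/√M_H₂O) / Σ(n_i/√M_i)
= (3.13/√18.02) / (3.13/√18.02 + 1.85/√36.46) = 0.7373/(0.7373 + 0.3064) = 0.706.

0.706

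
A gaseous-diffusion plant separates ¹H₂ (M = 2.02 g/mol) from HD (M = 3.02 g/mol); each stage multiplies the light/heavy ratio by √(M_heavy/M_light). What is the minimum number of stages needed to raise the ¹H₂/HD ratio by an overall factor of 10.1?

Single-stage factor α = √(3.02/2.02), so ln α = ½ ln(1.49505) = 0.2011.
Need α^N ≥ 10.1 ⇒ N ≥ ln(10.1) / ln α = 2.313 / 0.2011 = 11.50.
Minimum whole number of stages: N = 12.

12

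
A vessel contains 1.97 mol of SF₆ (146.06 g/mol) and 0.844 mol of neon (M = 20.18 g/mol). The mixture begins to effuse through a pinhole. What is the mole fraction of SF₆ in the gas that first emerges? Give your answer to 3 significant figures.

0.465

Each component's effusion rate ∝ (its partial pressure)·(1/√M) ∝ n_i/√M_i.
So x_SF₆ in the escaping gas = (n_SF₆/√M_SF₆) / Σ(n_i/√M_i)
= (1.97/√146.06) / (1.97/√146.06 + 0.844/√20.18) = 0.1630/(0.1630 + 0.1879) = 0.465.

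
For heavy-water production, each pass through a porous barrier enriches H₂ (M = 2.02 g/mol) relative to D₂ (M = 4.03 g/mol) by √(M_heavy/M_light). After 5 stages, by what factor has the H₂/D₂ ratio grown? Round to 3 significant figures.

5.62

Overall factor = α^5 with α = √(4.03/2.02), i.e. (4.03/2.02)^(5/2).
= 1.99505^(5/2) = 5.62.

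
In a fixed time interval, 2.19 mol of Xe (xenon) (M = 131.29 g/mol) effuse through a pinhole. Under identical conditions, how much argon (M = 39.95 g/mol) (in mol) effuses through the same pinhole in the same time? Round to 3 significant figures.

3.97 mol

From Graham's law, rate_Ar/rate_Xe = √(M_Xe/M_Ar) = √(131.29/39.95) = √3.286 = 1.813.
So the amount for Ar is 2.19 × 1.813 = 3.97 mol.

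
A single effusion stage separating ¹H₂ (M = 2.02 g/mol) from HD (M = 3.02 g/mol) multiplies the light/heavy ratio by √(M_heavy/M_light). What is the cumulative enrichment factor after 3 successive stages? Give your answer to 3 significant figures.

After 3 stages the ratio has grown by (√(3.02/2.02))^3 = (3.02/2.02)^(3/2).
= 1.49505^(3/2) = 1.83.

1.83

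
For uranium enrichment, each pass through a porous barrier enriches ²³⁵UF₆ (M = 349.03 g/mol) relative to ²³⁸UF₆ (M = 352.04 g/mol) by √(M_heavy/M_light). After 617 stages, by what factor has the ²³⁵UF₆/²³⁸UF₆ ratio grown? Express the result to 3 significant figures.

Each stage multiplies the ratio by α = √(352.04/349.03), so after 617 stages the overall factor is α^617 = (352.04/349.03)^(617/2).
= 1.00862^(617/2) = 14.1.

14.1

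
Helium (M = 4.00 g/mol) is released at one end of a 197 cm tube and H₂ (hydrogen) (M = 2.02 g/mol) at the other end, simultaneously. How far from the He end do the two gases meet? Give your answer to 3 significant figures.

81.8 cm

The fronts meet when d_He + d_H₂ = L with d_He/d_H₂ = √(M_H₂/M_He) (Graham's law). Here √(M_H₂/M_He) = √(2.02/4.00) = 0.7106.
With d_He + d_H₂ = 197 cm, d_H₂ = 197/(1 + 0.7106) = 115.2 cm.
d_He = 197 − 115.2 = 81.8 cm.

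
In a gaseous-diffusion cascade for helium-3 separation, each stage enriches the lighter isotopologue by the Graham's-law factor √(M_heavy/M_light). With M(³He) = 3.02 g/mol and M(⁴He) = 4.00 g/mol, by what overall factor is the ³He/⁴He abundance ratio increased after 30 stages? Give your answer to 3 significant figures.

67.7

Overall factor = α^30 with α = √(4.00/3.02), i.e. (4.00/3.02)^(30/2).
= 1.32450^15 = 67.7.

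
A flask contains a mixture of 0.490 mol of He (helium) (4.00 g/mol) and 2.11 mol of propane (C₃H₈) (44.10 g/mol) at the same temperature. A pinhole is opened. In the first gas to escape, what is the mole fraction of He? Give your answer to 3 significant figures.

0.435

The effusion rate of species i is ∝ p_i/√M_i ∝ n_i/√M_i.
x_He(eff) = (n_He/√M_He) / (n_He/√M_He + n_C₃H₈/√M_C₃H₈)
= (0.490/√4.00) / (0.490/√4.00 + 2.11/√44.10) = 0.2450/(0.2450 + 0.3177) = 0.435.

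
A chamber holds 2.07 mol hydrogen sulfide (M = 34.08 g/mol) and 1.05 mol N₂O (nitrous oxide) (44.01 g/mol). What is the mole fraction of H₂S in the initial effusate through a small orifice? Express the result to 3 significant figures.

0.691

The effusion rate of species i is ∝ p_i/√M_i ∝ n_i/√M_i.
x_H₂S(eff) = (n_H₂S/√M_H₂S) / (n_H₂S/√M_H₂S + n_N₂O/√M_N₂O)
= (2.07/√34.08) / (2.07/√34.08 + 1.05/√44.01) = 0.3546/(0.3546 + 0.1583) = 0.691.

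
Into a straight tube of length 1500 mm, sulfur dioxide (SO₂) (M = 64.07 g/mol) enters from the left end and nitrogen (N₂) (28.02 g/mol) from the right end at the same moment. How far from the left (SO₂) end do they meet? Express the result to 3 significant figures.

597 mm

Graham's law gives d_SO₂/d_N₂ = rate_SO₂/rate_N₂ = √(M_N₂/M_SO₂) = √(28.02/64.07) = 0.6613.
With d_SO₂ + d_N₂ = 1500 mm, d_N₂ = 1500/(1 + 0.6613) = 902.9 mm.
d_SO₂ = 1500 − 902.9 = 597 mm.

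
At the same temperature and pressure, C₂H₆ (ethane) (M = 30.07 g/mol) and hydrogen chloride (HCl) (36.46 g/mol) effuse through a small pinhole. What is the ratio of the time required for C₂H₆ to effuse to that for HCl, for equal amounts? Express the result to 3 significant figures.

0.908

From Graham's law, t_C₂H₆/t_HCl = √(M_C₂H₆/M_HCl) = √(30.07/36.46) = √0.8247 = 0.908.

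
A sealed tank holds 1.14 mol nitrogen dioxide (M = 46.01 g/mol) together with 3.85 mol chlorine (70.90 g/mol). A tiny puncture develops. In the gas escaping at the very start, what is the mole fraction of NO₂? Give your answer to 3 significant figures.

0.269

Rate_i ∝ x_i/√M_i (Graham's law weighted by mole fraction), so the effusate composition follows n_i/√M_i.
x_NO₂(eff) = (n_NO₂/√M_NO₂) / (n_NO₂/√M_NO₂ + n_Cl₂/√M_Cl₂)
= (1.14/√46.01) / (1.14/√46.01 + 3.85/√70.90) = 0.1681/(0.1681 + 0.4572) = 0.269.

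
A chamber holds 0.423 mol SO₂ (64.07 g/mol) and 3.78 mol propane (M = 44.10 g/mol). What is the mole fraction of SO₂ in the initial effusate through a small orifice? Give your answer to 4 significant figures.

Rate_i ∝ x_i/√M_i (Graham's law weighted by mole fraction), so the effusate composition follows n_i/√M_i.
x_SO₂(eff) = (n_SO₂/√M_SO₂) / (n_SO₂/√M_SO₂ + n_C₃H₈/√M_C₃H₈)
= (0.423/√64.07) / (0.423/√64.07 + 3.78/√44.10) = 0.05285/(0.05285 + 0.5692) = 0.08495.

0.08495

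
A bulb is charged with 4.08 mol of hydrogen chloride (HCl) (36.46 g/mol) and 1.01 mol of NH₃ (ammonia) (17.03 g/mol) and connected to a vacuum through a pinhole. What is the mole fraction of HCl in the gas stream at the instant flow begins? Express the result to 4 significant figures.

0.7341

The effusion rate of species i is ∝ p_i/√M_i ∝ n_i/√M_i.
Mole fraction of HCl in the effusate = (n_HCl/√M_HCl) / (n_HCl/√M_HCl + n_NH₃/√M_NH₃)
= (4.08/√36.46) / (4.08/√36.46 + 1.01/√17.03) = 0.6757/(0.6757 + 0.2447) = 0.7341.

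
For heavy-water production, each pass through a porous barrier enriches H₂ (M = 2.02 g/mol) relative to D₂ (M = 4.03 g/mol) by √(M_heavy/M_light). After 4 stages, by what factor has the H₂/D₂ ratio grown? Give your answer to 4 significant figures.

3.980

Each stage multiplies the ratio by α = √(4.03/2.02), so after 4 stages the overall factor is α^4 = (4.03/2.02)^(4/2).
= 1.99505^2 = 3.980.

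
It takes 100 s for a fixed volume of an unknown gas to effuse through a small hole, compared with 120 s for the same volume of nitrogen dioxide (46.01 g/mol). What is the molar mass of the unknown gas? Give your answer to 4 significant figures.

31.95 g/mol

Graham's law gives t_X/t_NO₂ = √(M_X/M_NO₂).
100/120 = 0.8333 = √(M_X/46.01)
M_X = 46.01 × 0.8333² = 46.01 × 0.6944 = 31.95 g/mol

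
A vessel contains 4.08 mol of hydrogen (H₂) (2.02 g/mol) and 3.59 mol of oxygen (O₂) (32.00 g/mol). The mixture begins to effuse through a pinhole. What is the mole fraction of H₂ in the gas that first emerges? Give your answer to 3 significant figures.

Each component's effusion rate ∝ (its partial pressure)·(1/√M) ∝ n_i/√M_i.
x_H₂(eff) = (n_H₂/√M_H₂) / (n_H₂/√M_H₂ + n_O₂/√M_O₂)
= (4.08/√2.02) / (4.08/√2.02 + 3.59/√32.00) = 2.871/(2.871 + 0.6346) = 0.819.

0.819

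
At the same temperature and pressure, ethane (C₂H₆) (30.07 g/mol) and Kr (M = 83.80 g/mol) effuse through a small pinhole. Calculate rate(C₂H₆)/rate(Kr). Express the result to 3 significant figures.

Graham's law gives rate_C₂H₆/rate_Kr = √(M_Kr/M_C₂H₆) = √(83.80/30.07) = √2.787 = 1.67.

1.67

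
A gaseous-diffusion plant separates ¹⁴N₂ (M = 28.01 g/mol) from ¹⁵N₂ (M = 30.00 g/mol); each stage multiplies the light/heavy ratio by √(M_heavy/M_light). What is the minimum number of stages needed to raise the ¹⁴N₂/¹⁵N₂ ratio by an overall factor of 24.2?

With α = √(30.00/28.01) per stage, ln α = ½ ln(1.07105) = 0.03432.
Need α^N ≥ 24.2 ⇒ N ≥ ln(24.2) / ln α = 3.186 / 0.03432 = 92.85.
So at least 93 stages are needed.

93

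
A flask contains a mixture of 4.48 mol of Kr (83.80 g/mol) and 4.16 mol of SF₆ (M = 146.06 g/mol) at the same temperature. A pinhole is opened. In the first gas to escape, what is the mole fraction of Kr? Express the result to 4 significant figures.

0.5871

Effusion rate of each component ∝ n_i/√M_i (partial pressure × 1/√M).
So x_Kr in the escaping gas = (n_Kr/√M_Kr) / Σ(n_i/√M_i)
= (4.48/√83.80) / (4.48/√83.80 + 4.16/√146.06) = 0.4894/(0.4894 + 0.3442) = 0.5871.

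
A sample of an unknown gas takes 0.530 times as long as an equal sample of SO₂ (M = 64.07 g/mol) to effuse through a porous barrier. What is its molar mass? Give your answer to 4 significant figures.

Graham's law gives t_X/t_SO₂ = √(M_X/M_SO₂).
0.530 = √(M_X/64.07)
M_X = 64.07 × 0.530² = 64.07 × 0.2809 = 18.00 g/mol

18.00 g/mol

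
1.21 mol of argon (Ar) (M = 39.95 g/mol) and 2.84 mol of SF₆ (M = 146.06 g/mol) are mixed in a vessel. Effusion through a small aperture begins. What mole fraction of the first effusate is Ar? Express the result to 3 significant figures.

0.449

Each component's effusion rate ∝ (its partial pressure)·(1/√M) ∝ n_i/√M_i.
Mole fraction of Ar in the effusate = (n_Ar/√M_Ar) / (n_Ar/√M_Ar + n_SF₆/√M_SF₆)
= (1.21/√39.95) / (1.21/√39.95 + 2.84/√146.06) = 0.1914/(0.1914 + 0.2350) = 0.449.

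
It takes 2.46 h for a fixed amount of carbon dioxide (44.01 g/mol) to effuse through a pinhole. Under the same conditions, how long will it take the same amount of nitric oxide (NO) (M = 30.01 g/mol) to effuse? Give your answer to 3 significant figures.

2.03 h

Since effusion rate ∝ 1/√M, t_NO/t_CO₂ = √(M_NO/M_CO₂) = √(30.01/44.01) = √0.6819 = 0.8258.
So the time for NO is 2.46 × 0.8258 = 2.03 h.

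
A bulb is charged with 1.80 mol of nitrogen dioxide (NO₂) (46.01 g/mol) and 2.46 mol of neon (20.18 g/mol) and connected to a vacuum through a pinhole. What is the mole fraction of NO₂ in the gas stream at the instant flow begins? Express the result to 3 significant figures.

Rate_i ∝ x_i/√M_i (Graham's law weighted by mole fraction), so the effusate composition follows n_i/√M_i.
Mole fraction of NO₂ in the effusate = (n_NO₂/√M_NO₂) / (n_NO₂/√M_NO₂ + n_Ne/√M_Ne)
= (1.80/√46.01) / (1.80/√46.01 + 2.46/√20.18) = 0.2654/(0.2654 + 0.5476) = 0.326.

0.326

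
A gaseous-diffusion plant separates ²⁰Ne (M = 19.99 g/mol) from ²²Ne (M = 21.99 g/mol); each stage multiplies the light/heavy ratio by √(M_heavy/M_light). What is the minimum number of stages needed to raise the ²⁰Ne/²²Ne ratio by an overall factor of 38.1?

Per stage α = (21.99/19.99)^(1/2) = 1.10005^0.5, giving ln α = 0.04768.
Need α^N ≥ 38.1 ⇒ N ≥ ln(38.1) / ln α = 3.640 / 0.04768 = 76.35.
Rounding up, N = 77 stages.

77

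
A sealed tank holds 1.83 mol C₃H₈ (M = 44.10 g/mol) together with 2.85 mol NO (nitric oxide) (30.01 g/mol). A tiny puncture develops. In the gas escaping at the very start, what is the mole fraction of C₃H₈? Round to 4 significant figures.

0.3463

Effusion rate of each component ∝ n_i/√M_i (partial pressure × 1/√M).
So x_C₃H₈ in the escaping gas = (n_C₃H₈/√M_C₃H₈) / Σ(n_i/√M_i)
= (1.83/√44.10) / (1.83/√44.10 + 2.85/√30.01) = 0.2756/(0.2756 + 0.5202) = 0.3463.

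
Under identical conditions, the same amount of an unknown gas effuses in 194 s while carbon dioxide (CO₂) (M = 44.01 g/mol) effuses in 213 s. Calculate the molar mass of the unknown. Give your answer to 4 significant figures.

Since effusion rate ∝ 1/√M, t_X/t_CO₂ = √(M_X/M_CO₂).
194/213 = 0.9108 = √(M_X/44.01)
M_X = 44.01 × 0.9108² = 44.01 × 0.8296 = 36.51 g/mol

36.51 g/mol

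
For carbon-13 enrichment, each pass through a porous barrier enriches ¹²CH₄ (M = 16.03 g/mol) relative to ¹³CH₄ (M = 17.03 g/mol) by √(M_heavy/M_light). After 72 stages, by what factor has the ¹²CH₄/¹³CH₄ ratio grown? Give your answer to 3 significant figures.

Each stage multiplies the ratio by α = √(17.03/16.03), so after 72 stages the overall factor is α^72 = (17.03/16.03)^(72/2).
= 1.06238^36 = 8.83.

8.83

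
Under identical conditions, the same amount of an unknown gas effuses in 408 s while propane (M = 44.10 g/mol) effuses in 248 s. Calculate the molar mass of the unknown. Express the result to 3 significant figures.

Graham's law gives t_X/t_C₃H₈ = √(M_X/M_C₃H₈).
408/248 = 1.645 = √(M_X/44.10)
M_X = 44.10 × 1.645² = 44.10 × 2.707 = 119 g/mol

119 g/mol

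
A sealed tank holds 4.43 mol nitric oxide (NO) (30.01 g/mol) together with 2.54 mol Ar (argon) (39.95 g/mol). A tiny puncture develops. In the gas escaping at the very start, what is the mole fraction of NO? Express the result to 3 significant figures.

0.668

Effusion rate of each component ∝ n_i/√M_i (partial pressure × 1/√M).
Mole fraction of NO in the effusate = (n_NO/√M_NO) / (n_NO/√M_NO + n_Ar/√M_Ar)
= (4.43/√30.01) / (4.43/√30.01 + 2.54/√39.95) = 0.8087/(0.8087 + 0.4019) = 0.668.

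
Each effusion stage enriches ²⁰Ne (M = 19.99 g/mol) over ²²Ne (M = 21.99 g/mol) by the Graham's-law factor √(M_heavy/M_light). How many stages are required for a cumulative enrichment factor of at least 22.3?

With α = √(21.99/19.99) per stage, ln α = ½ ln(1.10005) = 0.04768.
Need α^N ≥ 22.3 ⇒ N ≥ ln(22.3) / ln α = 3.105 / 0.04768 = 65.12.
So at least 66 stages are needed.

66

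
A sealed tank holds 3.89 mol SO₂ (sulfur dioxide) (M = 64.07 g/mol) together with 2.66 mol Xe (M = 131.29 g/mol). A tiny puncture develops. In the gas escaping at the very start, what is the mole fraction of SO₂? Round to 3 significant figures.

Effusion rate of each component ∝ n_i/√M_i (partial pressure × 1/√M).
Mole fraction of SO₂ in the effusate = (n_SO₂/√M_SO₂) / (n_SO₂/√M_SO₂ + n_Xe/√M_Xe)
= (3.89/√64.07) / (3.89/√64.07 + 2.66/√131.29) = 0.4860/(0.4860 + 0.2321) = 0.677.

0.677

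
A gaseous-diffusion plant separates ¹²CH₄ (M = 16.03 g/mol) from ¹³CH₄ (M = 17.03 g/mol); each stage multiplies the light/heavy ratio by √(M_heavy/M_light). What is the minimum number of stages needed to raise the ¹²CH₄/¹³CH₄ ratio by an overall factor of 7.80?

68

Per stage α = (17.03/16.03)^(1/2) = 1.06238^0.5, giving ln α = 0.03026.
Need α^N ≥ 7.80 ⇒ N ≥ ln(7.80) / ln α = 2.054 / 0.03026 = 67.89.
Minimum whole number of stages: N = 68.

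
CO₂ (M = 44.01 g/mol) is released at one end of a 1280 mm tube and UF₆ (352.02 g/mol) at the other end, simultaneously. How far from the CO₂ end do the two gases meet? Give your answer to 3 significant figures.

946 mm

In equal time, each gas travels a distance ∝ its rate ∝ 1/√M, so d_CO₂/d_UF₆ = √(M_UF₆/M_CO₂) = √(352.02/44.01) = 2.828.
With d_CO₂ + d_UF₆ = 1280 mm, d_UF₆ = 1280/(1 + 2.828) = 334.4 mm.
d_CO₂ = 1280 − 334.4 = 946 mm.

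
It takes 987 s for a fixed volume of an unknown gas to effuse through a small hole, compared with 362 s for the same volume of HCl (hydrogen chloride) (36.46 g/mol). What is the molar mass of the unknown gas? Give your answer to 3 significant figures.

271 g/mol

Using Graham's law: t_X/t_HCl = √(M_X/M_HCl).
987/362 = 2.727 = √(M_X/36.46)
M_X = 36.46 × 2.727² = 36.46 × 7.434 = 271 g/mol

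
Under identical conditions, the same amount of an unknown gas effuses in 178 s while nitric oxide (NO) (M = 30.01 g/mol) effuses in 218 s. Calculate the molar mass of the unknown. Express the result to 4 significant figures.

20.01 g/mol

By Graham's law, t_X/t_NO = √(M_X/M_NO).
178/218 = 0.8165 = √(M_X/30.01)
M_X = 30.01 × 0.8165² = 30.01 × 0.6667 = 20.01 g/mol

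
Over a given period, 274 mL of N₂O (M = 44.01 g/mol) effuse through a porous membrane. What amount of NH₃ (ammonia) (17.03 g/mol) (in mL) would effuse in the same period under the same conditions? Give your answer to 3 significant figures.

Graham's law gives rate_NH₃/rate_N₂O = √(M_N₂O/M_NH₃) = √(44.01/17.03) = √2.584 = 1.608.
So the volume for NH₃ is 274 × 1.608 = 440 mL.

440 mL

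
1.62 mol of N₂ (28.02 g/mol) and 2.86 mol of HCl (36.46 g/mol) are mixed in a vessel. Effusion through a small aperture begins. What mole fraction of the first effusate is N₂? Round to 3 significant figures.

Rate_i ∝ x_i/√M_i (Graham's law weighted by mole fraction), so the effusate composition follows n_i/√M_i.
Mole fraction of N₂ in the effusate = (n_N₂/√M_N₂) / (n_N₂/√M_N₂ + n_HCl/√M_HCl)
= (1.62/√28.02) / (1.62/√28.02 + 2.86/√36.46) = 0.3060/(0.3060 + 0.4737) = 0.393.

0.393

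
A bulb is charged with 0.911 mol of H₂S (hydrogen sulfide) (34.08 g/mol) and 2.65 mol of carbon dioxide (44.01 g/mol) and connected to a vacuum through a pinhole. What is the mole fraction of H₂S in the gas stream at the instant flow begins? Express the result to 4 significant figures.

0.2809

Effusion rate of each component ∝ n_i/√M_i (partial pressure × 1/√M).
x_H₂S(eff) = (n_H₂S/√M_H₂S) / (n_H₂S/√M_H₂S + n_CO₂/√M_CO₂)
= (0.911/√34.08) / (0.911/√34.08 + 2.65/√44.01) = 0.1561/(0.1561 + 0.3995) = 0.2809.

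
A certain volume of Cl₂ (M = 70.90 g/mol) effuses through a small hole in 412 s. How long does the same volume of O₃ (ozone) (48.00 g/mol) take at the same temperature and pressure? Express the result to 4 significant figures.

Since effusion rate ∝ 1/√M, t_O₃/t_Cl₂ = √(M_O₃/M_Cl₂) = √(48.00/70.90) = √0.6770 = 0.8228.
So the time for O₃ is 412 × 0.8228 = 339.0 s.

339.0 s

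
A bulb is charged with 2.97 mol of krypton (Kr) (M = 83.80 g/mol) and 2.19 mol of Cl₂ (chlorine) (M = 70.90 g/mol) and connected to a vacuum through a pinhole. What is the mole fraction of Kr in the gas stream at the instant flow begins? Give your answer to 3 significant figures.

0.555

Rate_i ∝ x_i/√M_i (Graham's law weighted by mole fraction), so the effusate composition follows n_i/√M_i.
So x_Kr in the escaping gas = (n_Kr/√M_Kr) / Σ(n_i/√M_i)
= (2.97/√83.80) / (2.97/√83.80 + 2.19/√70.90) = 0.3244/(0.3244 + 0.2601) = 0.555.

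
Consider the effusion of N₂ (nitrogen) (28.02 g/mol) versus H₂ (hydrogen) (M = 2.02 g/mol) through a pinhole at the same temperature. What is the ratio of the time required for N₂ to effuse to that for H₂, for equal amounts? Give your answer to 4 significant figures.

3.724

Graham's law gives t_N₂/t_H₂ = √(M_N₂/M_H₂) = √(28.02/2.02) = √13.87 = 3.724.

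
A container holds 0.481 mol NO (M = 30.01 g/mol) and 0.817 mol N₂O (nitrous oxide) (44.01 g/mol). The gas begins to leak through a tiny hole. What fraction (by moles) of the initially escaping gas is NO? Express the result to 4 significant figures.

0.4162

Each component's effusion rate ∝ (its partial pressure)·(1/√M) ∝ n_i/√M_i.
x_NO(eff) = (n_NO/√M_NO) / (n_NO/√M_NO + n_N₂O/√M_N₂O)
= (0.481/√30.01) / (0.481/√30.01 + 0.817/√44.01) = 0.08780/(0.08780 + 0.1232) = 0.4162.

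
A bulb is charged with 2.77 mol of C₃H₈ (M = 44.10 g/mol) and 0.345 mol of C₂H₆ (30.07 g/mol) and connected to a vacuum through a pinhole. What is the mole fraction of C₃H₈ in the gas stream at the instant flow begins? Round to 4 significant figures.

Rate_i ∝ x_i/√M_i (Graham's law weighted by mole fraction), so the effusate composition follows n_i/√M_i.
Mole fraction of C₃H₈ in the effusate = (n_C₃H₈/√M_C₃H₈) / (n_C₃H₈/√M_C₃H₈ + n_C₂H₆/√M_C₂H₆)
= (2.77/√44.10) / (2.77/√44.10 + 0.345/√30.07) = 0.4171/(0.4171 + 0.06291) = 0.8689.

0.8689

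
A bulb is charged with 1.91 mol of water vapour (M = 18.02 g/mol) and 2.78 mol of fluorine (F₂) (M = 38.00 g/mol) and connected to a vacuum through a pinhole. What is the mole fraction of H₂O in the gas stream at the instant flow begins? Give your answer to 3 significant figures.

0.499

Effusion rate of each component ∝ n_i/√M_i (partial pressure × 1/√M).
So x_H₂O in the escaping gas = (n_H₂O/√M_H₂O) / Σ(n_i/√M_i)
= (1.91/√18.02) / (1.91/√18.02 + 2.78/√38.00) = 0.4499/(0.4499 + 0.4510) = 0.499.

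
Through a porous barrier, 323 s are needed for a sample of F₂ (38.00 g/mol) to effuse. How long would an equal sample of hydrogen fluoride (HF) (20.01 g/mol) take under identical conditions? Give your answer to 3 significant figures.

234 s

From Graham's law, t_HF/t_F₂ = √(M_HF/M_F₂) = √(20.01/38.00) = √0.5266 = 0.7257.
So the time for HF is 323 × 0.7257 = 234 s.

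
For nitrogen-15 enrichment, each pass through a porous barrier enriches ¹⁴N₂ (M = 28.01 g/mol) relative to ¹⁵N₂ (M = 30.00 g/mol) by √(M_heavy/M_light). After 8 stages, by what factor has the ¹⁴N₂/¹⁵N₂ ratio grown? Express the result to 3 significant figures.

1.32

Each stage multiplies the ratio by α = √(30.00/28.01), so after 8 stages the overall factor is α^8 = (30.00/28.01)^(8/2).
= 1.07105^4 = 1.32.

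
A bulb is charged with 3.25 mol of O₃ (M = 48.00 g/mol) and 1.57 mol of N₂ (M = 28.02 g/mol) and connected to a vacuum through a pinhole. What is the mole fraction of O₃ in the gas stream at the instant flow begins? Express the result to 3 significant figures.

Effusion rate of each component ∝ n_i/√M_i (partial pressure × 1/√M).
Mole fraction of O₃ in the effusate = (n_O₃/√M_O₃) / (n_O₃/√M_O₃ + n_N₂/√M_N₂)
= (3.25/√48.00) / (3.25/√48.00 + 1.57/√28.02) = 0.4691/(0.4691 + 0.2966) = 0.613.

0.613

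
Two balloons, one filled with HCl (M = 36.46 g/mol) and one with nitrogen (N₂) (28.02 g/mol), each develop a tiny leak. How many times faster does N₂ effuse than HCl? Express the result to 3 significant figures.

1.14

Graham's law gives rate_N₂/rate_HCl = √(M_HCl/M_N₂) = √(36.46/28.02) = √1.301 = 1.14.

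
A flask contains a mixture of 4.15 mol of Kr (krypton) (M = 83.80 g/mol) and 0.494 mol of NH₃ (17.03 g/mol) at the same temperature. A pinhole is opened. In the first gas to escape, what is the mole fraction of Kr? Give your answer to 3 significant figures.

0.791

Each component's effusion rate ∝ (its partial pressure)·(1/√M) ∝ n_i/√M_i.
So x_Kr in the escaping gas = (n_Kr/√M_Kr) / Σ(n_i/√M_i)
= (4.15/√83.80) / (4.15/√83.80 + 0.494/√17.03) = 0.4533/(0.4533 + 0.1197) = 0.791.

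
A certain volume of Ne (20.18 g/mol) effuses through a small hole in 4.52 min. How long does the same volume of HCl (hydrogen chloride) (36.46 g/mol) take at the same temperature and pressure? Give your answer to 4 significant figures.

From Graham's law, t_HCl/t_Ne = √(M_HCl/M_Ne) = √(36.46/20.18) = √1.807 = 1.344.
So the time for HCl is 4.52 × 1.344 = 6.076 min.

6.076 min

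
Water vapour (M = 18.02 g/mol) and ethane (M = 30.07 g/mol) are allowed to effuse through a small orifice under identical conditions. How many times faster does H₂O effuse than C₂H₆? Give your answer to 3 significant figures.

By Graham's law, rate_H₂O/rate_C₂H₆ = √(M_C₂H₆/M_H₂O) = √(30.07/18.02) = √1.669 = 1.29.

1.29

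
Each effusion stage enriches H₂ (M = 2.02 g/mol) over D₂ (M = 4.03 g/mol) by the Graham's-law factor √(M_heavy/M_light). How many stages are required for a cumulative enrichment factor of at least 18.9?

9

Per stage α = (4.03/2.02)^(1/2) = 1.99505^0.5, giving ln α = 0.3453.
Need α^N ≥ 18.9 ⇒ N ≥ ln(18.9) / ln α = 2.939 / 0.3453 = 8.51.
Minimum whole number of stages: N = 9.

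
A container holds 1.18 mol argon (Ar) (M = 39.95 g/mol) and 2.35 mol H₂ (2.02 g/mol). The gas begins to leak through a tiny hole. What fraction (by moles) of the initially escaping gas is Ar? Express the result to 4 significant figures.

Effusion rate of each component ∝ n_i/√M_i (partial pressure × 1/√M).
Mole fraction of Ar in the effusate = (n_Ar/√M_Ar) / (n_Ar/√M_Ar + n_H₂/√M_H₂)
= (1.18/√39.95) / (1.18/√39.95 + 2.35/√2.02) = 0.1867/(0.1867 + 1.653) = 0.1015.

0.1015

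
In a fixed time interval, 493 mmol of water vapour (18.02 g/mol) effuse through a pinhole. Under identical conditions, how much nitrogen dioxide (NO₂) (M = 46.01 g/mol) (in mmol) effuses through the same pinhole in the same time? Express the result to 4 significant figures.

Graham's law gives rate_NO₂/rate_H₂O = √(M_H₂O/M_NO₂) = √(18.02/46.01) = √0.3917 = 0.6258.
So the amount for NO₂ is 493 × 0.6258 = 308.5 mmol.

308.5 mmol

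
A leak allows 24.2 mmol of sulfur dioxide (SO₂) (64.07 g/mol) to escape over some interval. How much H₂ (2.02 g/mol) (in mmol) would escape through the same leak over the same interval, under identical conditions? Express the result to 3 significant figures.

Since effusion rate ∝ 1/√M, rate_H₂/rate_SO₂ = √(M_SO₂/M_H₂) = √(64.07/2.02) = √31.72 = 5.632.
So the amount for H₂ is 24.2 × 5.632 = 136 mmol.

136 mmol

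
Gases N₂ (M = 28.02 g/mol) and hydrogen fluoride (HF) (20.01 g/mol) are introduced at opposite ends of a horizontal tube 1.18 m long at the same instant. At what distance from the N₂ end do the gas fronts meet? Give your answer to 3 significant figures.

0.540 m

The fronts meet when d_N₂ + d_HF = L with d_N₂/d_HF = √(M_HF/M_N₂) (Graham's law). Here √(M_HF/M_N₂) = √(20.01/28.02) = 0.8451.
With d_N₂ + d_HF = 1.18 m, d_HF = 1.18/(1 + 0.8451) = 0.6395 m.
d_N₂ = 1.18 − 0.6395 = 0.540 m.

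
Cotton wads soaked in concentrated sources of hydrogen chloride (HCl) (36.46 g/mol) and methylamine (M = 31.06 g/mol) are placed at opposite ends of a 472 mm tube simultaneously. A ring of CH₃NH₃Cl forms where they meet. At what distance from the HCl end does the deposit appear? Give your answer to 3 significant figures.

In equal time, each gas travels a distance ∝ its rate ∝ 1/√M, so d_HCl/d_CH₃NH₂ = √(M_CH₃NH₂/M_HCl) = √(31.06/36.46) = 0.9230.
With d_HCl + d_CH₃NH₂ = 472 mm, d_CH₃NH₂ = 472/(1 + 0.9230) = 245.5 mm.
d_HCl = 472 − 245.5 = 227 mm.

227 mm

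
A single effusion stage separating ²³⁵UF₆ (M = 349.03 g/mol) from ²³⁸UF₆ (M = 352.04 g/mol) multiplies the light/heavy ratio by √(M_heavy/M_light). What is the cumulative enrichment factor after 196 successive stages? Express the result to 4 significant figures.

2.320

Overall factor = α^196 with α = √(352.04/349.03), i.e. (352.04/349.03)^(196/2).
= 1.00862^98 = 2.320.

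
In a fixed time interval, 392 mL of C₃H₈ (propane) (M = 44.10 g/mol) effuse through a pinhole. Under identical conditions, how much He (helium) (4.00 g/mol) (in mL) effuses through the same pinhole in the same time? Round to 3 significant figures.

1300 mL

Using Graham's law: rate_He/rate_C₃H₈ = √(M_C₃H₈/M_He) = √(44.10/4.00) = √11.03 = 3.320.
So the volume for He is 392 × 3.320 = 1300 mL.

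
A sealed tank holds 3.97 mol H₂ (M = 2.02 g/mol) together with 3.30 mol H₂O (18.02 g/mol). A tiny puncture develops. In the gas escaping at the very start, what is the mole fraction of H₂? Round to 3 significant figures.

Rate_i ∝ x_i/√M_i (Graham's law weighted by mole fraction), so the effusate composition follows n_i/√M_i.
Mole fraction of H₂ in the effusate = (n_H₂/√M_H₂) / (n_H₂/√M_H₂ + n_H₂O/√M_H₂O)
= (3.97/√2.02) / (3.97/√2.02 + 3.30/√18.02) = 2.793/(2.793 + 0.7774) = 0.782.

0.782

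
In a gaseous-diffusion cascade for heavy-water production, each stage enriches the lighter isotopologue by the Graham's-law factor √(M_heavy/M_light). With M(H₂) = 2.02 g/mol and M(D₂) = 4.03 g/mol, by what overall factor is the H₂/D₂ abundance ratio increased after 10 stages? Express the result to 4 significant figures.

Each stage multiplies the ratio by α = √(4.03/2.02), so after 10 stages the overall factor is α^10 = (4.03/2.02)^(10/2).
= 1.99505^5 = 31.61.

31.61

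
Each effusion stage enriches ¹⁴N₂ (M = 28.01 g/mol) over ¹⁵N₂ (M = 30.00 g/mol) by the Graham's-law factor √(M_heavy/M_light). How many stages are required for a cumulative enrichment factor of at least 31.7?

Single-stage factor α = √(30.00/28.01), so ln α = ½ ln(1.07105) = 0.03432.
Need α^N ≥ 31.7 ⇒ N ≥ ln(31.7) / ln α = 3.456 / 0.03432 = 100.71.
Minimum whole number of stages: N = 101.

101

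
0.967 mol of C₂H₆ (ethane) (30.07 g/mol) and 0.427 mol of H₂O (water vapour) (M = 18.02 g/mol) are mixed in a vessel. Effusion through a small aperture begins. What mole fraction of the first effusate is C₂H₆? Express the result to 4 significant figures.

Each component's effusion rate ∝ (its partial pressure)·(1/√M) ∝ n_i/√M_i.
So x_C₂H₆ in the escaping gas = (n_C₂H₆/√M_C₂H₆) / Σ(n_i/√M_i)
= (0.967/√30.07) / (0.967/√30.07 + 0.427/√18.02) = 0.1763/(0.1763 + 0.1006) = 0.6368.

0.6368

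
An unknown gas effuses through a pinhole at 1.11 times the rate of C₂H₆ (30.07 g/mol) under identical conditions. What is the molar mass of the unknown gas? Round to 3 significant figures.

24.4 g/mol

Using Graham's law: rate_X/rate_C₂H₆ = √(M_C₂H₆/M_X).
1.11 = √(30.07/M_X)
M_X = 30.07 / 1.11² = 30.07 / 1.232 = 24.4 g/mol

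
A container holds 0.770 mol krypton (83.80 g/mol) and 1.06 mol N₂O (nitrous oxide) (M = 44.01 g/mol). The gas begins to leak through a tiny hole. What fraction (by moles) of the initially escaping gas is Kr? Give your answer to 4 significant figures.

0.3449

The effusion rate of species i is ∝ p_i/√M_i ∝ n_i/√M_i.
So x_Kr in the escaping gas = (n_Kr/√M_Kr) / Σ(n_i/√M_i)
= (0.770/√83.80) / (0.770/√83.80 + 1.06/√44.01) = 0.08411/(0.08411 + 0.1598) = 0.3449.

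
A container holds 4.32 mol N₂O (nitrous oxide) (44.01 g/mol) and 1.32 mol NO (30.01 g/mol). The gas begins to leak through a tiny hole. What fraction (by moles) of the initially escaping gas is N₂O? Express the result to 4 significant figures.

The effusion rate of species i is ∝ p_i/√M_i ∝ n_i/√M_i.
So x_N₂O in the escaping gas = (n_N₂O/√M_N₂O) / Σ(n_i/√M_i)
= (4.32/√44.01) / (4.32/√44.01 + 1.32/√30.01) = 0.6512/(0.6512 + 0.2410) = 0.7299.

0.7299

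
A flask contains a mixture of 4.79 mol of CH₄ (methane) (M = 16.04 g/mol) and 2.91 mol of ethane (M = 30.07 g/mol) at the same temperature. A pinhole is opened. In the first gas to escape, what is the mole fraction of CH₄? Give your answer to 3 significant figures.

The effusion rate of species i is ∝ p_i/√M_i ∝ n_i/√M_i.
Mole fraction of CH₄ in the effusate = (n_CH₄/√M_CH₄) / (n_CH₄/√M_CH₄ + n_C₂H₆/√M_C₂H₆)
= (4.79/√16.04) / (4.79/√16.04 + 2.91/√30.07) = 1.196/(1.196 + 0.5307) = 0.693.

0.693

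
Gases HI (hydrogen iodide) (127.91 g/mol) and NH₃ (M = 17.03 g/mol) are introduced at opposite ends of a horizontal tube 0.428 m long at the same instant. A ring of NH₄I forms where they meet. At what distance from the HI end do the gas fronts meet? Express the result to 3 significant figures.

Distances travelled in equal time are proportional to diffusion rates, so d_HI/d_NH₃ = √(M_NH₃/M_HI) = √(17.03/127.91) = 0.3649.
With d_HI + d_NH₃ = 0.428 m, d_NH₃ = 0.428/(1 + 0.3649) = 0.3136 m.
d_HI = 0.428 − 0.3136 = 0.114 m.

0.114 m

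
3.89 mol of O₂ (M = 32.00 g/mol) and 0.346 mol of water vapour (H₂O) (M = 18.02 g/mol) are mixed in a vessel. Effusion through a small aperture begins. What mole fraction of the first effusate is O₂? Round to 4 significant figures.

0.8940

Each component's effusion rate ∝ (its partial pressure)·(1/√M) ∝ n_i/√M_i.
So x_O₂ in the escaping gas = (n_O₂/√M_O₂) / Σ(n_i/√M_i)
= (3.89/√32.00) / (3.89/√32.00 + 0.346/√18.02) = 0.6877/(0.6877 + 0.08151) = 0.8940.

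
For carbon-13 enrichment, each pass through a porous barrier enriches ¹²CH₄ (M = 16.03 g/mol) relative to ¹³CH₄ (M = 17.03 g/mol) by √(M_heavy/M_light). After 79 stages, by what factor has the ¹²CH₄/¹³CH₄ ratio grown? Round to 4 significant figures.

10.92

Each stage multiplies the ratio by α = √(17.03/16.03), so after 79 stages the overall factor is α^79 = (17.03/16.03)^(79/2).
= 1.06238^(79/2) = 10.92.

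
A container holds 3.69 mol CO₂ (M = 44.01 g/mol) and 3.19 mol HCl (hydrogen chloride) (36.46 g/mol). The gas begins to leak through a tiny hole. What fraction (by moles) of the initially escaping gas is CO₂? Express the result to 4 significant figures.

Rate_i ∝ x_i/√M_i (Graham's law weighted by mole fraction), so the effusate composition follows n_i/√M_i.
So x_CO₂ in the escaping gas = (n_CO₂/√M_CO₂) / Σ(n_i/√M_i)
= (3.69/√44.01) / (3.69/√44.01 + 3.19/√36.46) = 0.5562/(0.5562 + 0.5283) = 0.5129.

0.5129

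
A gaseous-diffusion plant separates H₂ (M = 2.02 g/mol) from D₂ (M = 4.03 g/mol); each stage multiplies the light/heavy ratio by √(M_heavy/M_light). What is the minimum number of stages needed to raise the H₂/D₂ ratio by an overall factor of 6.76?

6

With α = √(4.03/2.02) per stage, ln α = ½ ln(1.99505) = 0.3453.
Need α^N ≥ 6.76 ⇒ N ≥ ln(6.76) / ln α = 1.911 / 0.3453 = 5.53.
Minimum whole number of stages: N = 6.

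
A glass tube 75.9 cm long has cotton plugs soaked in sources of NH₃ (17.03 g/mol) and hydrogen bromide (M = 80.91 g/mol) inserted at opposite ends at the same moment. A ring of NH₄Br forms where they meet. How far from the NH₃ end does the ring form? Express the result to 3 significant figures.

52.0 cm

Graham's law gives d_NH₃/d_HBr = rate_NH₃/rate_HBr = √(M_HBr/M_NH₃) = √(80.91/17.03) = 2.180.
With d_NH₃ + d_HBr = 75.9 cm, d_HBr = 75.9/(1 + 2.180) = 23.87 cm.
d_NH₃ = 75.9 − 23.87 = 52.0 cm.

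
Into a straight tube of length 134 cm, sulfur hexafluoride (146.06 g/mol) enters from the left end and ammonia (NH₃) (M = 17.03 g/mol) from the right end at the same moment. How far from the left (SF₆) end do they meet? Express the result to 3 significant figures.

In equal time, each gas travels a distance ∝ its rate ∝ 1/√M, so d_SF₆/d_NH₃ = √(M_NH₃/M_SF₆) = √(17.03/146.06) = 0.3415.
With d_SF₆ + d_NH₃ = 134 cm, d_NH₃ = 134/(1 + 0.3415) = 99.89 cm.
d_SF₆ = 134 − 99.89 = 34.1 cm.

34.1 cm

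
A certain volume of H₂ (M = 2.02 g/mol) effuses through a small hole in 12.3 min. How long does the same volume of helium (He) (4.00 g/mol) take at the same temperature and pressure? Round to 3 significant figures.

17.3 min

From Graham's law, t_He/t_H₂ = √(M_He/M_H₂) = √(4.00/2.02) = √1.980 = 1.407.
So the time for He is 12.3 × 1.407 = 17.3 min.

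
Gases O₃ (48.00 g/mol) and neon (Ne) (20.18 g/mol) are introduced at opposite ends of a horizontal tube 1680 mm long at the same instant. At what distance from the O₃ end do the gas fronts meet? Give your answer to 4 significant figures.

The fronts meet when d_O₃ + d_Ne = L with d_O₃/d_Ne = √(M_Ne/M_O₃) (Graham's law). Here √(M_Ne/M_O₃) = √(20.18/48.00) = 0.6484.
With d_O₃ + d_Ne = 1680 mm, d_Ne = 1680/(1 + 0.6484) = 1019 mm.
d_O₃ = 1680 − 1019 = 660.8 mm.

660.8 mm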